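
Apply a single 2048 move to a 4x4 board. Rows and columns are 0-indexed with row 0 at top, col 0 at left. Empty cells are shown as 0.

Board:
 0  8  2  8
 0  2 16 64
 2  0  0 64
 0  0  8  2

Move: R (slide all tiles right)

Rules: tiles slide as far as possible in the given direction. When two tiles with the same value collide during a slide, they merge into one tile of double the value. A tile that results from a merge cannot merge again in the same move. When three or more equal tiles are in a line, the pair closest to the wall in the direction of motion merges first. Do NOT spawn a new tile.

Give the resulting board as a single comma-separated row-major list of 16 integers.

Answer: 0, 8, 2, 8, 0, 2, 16, 64, 0, 0, 2, 64, 0, 0, 8, 2

Derivation:
Slide right:
row 0: [0, 8, 2, 8] -> [0, 8, 2, 8]
row 1: [0, 2, 16, 64] -> [0, 2, 16, 64]
row 2: [2, 0, 0, 64] -> [0, 0, 2, 64]
row 3: [0, 0, 8, 2] -> [0, 0, 8, 2]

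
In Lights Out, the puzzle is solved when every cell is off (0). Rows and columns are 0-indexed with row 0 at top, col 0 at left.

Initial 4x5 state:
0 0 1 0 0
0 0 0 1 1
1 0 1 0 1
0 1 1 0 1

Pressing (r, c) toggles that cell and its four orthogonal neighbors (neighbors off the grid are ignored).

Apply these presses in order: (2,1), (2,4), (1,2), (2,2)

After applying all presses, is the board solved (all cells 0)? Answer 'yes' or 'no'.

Answer: yes

Derivation:
After press 1 at (2,1):
0 0 1 0 0
0 1 0 1 1
0 1 0 0 1
0 0 1 0 1

After press 2 at (2,4):
0 0 1 0 0
0 1 0 1 0
0 1 0 1 0
0 0 1 0 0

After press 3 at (1,2):
0 0 0 0 0
0 0 1 0 0
0 1 1 1 0
0 0 1 0 0

After press 4 at (2,2):
0 0 0 0 0
0 0 0 0 0
0 0 0 0 0
0 0 0 0 0

Lights still on: 0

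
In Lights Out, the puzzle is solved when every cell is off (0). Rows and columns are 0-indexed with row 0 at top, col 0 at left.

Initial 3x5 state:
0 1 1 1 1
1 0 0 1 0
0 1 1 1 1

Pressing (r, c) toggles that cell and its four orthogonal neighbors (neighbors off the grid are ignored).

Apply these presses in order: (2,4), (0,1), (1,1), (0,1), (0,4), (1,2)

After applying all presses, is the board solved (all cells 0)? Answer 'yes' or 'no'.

After press 1 at (2,4):
0 1 1 1 1
1 0 0 1 1
0 1 1 0 0

After press 2 at (0,1):
1 0 0 1 1
1 1 0 1 1
0 1 1 0 0

After press 3 at (1,1):
1 1 0 1 1
0 0 1 1 1
0 0 1 0 0

After press 4 at (0,1):
0 0 1 1 1
0 1 1 1 1
0 0 1 0 0

After press 5 at (0,4):
0 0 1 0 0
0 1 1 1 0
0 0 1 0 0

After press 6 at (1,2):
0 0 0 0 0
0 0 0 0 0
0 0 0 0 0

Lights still on: 0

Answer: yes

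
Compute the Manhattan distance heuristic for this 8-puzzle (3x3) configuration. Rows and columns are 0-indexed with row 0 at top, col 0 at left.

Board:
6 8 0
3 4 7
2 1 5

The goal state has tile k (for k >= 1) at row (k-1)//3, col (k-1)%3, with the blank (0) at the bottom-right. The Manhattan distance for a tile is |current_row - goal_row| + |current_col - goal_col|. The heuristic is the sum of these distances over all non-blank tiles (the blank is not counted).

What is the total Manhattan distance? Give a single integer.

Answer: 20

Derivation:
Tile 6: (0,0)->(1,2) = 3
Tile 8: (0,1)->(2,1) = 2
Tile 3: (1,0)->(0,2) = 3
Tile 4: (1,1)->(1,0) = 1
Tile 7: (1,2)->(2,0) = 3
Tile 2: (2,0)->(0,1) = 3
Tile 1: (2,1)->(0,0) = 3
Tile 5: (2,2)->(1,1) = 2
Sum: 3 + 2 + 3 + 1 + 3 + 3 + 3 + 2 = 20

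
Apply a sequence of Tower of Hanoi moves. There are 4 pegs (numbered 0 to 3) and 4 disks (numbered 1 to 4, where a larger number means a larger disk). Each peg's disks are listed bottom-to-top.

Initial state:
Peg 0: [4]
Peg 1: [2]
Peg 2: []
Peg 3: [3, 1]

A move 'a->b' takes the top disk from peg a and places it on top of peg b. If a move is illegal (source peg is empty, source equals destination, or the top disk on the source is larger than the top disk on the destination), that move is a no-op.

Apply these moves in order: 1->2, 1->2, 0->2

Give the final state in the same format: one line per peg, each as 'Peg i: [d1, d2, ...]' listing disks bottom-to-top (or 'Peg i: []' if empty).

After move 1 (1->2):
Peg 0: [4]
Peg 1: []
Peg 2: [2]
Peg 3: [3, 1]

After move 2 (1->2):
Peg 0: [4]
Peg 1: []
Peg 2: [2]
Peg 3: [3, 1]

After move 3 (0->2):
Peg 0: [4]
Peg 1: []
Peg 2: [2]
Peg 3: [3, 1]

Answer: Peg 0: [4]
Peg 1: []
Peg 2: [2]
Peg 3: [3, 1]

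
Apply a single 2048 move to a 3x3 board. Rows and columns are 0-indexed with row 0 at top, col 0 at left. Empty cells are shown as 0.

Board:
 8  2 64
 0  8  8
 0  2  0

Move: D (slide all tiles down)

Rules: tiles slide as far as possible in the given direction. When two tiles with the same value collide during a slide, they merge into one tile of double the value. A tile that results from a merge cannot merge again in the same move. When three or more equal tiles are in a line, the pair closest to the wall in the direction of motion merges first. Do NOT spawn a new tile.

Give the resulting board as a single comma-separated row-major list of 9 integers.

Slide down:
col 0: [8, 0, 0] -> [0, 0, 8]
col 1: [2, 8, 2] -> [2, 8, 2]
col 2: [64, 8, 0] -> [0, 64, 8]

Answer: 0, 2, 0, 0, 8, 64, 8, 2, 8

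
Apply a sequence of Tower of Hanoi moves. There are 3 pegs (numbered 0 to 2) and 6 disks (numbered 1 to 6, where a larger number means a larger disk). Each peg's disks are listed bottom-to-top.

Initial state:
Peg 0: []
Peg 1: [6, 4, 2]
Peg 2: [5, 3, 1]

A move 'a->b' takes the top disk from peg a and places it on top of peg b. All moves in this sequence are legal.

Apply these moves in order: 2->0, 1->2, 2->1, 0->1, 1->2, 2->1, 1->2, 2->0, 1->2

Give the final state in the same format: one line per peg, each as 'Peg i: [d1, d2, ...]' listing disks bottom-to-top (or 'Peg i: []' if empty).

After move 1 (2->0):
Peg 0: [1]
Peg 1: [6, 4, 2]
Peg 2: [5, 3]

After move 2 (1->2):
Peg 0: [1]
Peg 1: [6, 4]
Peg 2: [5, 3, 2]

After move 3 (2->1):
Peg 0: [1]
Peg 1: [6, 4, 2]
Peg 2: [5, 3]

After move 4 (0->1):
Peg 0: []
Peg 1: [6, 4, 2, 1]
Peg 2: [5, 3]

After move 5 (1->2):
Peg 0: []
Peg 1: [6, 4, 2]
Peg 2: [5, 3, 1]

After move 6 (2->1):
Peg 0: []
Peg 1: [6, 4, 2, 1]
Peg 2: [5, 3]

After move 7 (1->2):
Peg 0: []
Peg 1: [6, 4, 2]
Peg 2: [5, 3, 1]

After move 8 (2->0):
Peg 0: [1]
Peg 1: [6, 4, 2]
Peg 2: [5, 3]

After move 9 (1->2):
Peg 0: [1]
Peg 1: [6, 4]
Peg 2: [5, 3, 2]

Answer: Peg 0: [1]
Peg 1: [6, 4]
Peg 2: [5, 3, 2]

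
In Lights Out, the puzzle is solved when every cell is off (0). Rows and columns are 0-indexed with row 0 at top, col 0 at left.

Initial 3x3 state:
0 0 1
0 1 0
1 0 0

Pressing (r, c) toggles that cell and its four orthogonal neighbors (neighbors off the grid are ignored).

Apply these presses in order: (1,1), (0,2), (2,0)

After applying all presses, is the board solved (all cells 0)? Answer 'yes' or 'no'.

After press 1 at (1,1):
0 1 1
1 0 1
1 1 0

After press 2 at (0,2):
0 0 0
1 0 0
1 1 0

After press 3 at (2,0):
0 0 0
0 0 0
0 0 0

Lights still on: 0

Answer: yes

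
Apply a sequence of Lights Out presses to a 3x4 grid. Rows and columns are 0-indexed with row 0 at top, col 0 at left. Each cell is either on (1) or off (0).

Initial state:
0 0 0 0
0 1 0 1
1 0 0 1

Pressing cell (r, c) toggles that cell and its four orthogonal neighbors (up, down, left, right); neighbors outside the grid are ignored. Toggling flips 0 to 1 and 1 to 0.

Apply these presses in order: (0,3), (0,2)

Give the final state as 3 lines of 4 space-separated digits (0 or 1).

Answer: 0 1 0 0
0 1 1 0
1 0 0 1

Derivation:
After press 1 at (0,3):
0 0 1 1
0 1 0 0
1 0 0 1

After press 2 at (0,2):
0 1 0 0
0 1 1 0
1 0 0 1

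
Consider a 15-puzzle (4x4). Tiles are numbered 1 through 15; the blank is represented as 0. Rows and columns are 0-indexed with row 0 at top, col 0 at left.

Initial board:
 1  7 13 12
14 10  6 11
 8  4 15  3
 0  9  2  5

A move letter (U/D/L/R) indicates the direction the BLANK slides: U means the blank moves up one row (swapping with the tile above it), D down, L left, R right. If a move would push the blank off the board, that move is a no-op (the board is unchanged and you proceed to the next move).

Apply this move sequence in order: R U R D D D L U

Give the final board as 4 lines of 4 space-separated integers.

After move 1 (R):
 1  7 13 12
14 10  6 11
 8  4 15  3
 9  0  2  5

After move 2 (U):
 1  7 13 12
14 10  6 11
 8  0 15  3
 9  4  2  5

After move 3 (R):
 1  7 13 12
14 10  6 11
 8 15  0  3
 9  4  2  5

After move 4 (D):
 1  7 13 12
14 10  6 11
 8 15  2  3
 9  4  0  5

After move 5 (D):
 1  7 13 12
14 10  6 11
 8 15  2  3
 9  4  0  5

After move 6 (D):
 1  7 13 12
14 10  6 11
 8 15  2  3
 9  4  0  5

After move 7 (L):
 1  7 13 12
14 10  6 11
 8 15  2  3
 9  0  4  5

After move 8 (U):
 1  7 13 12
14 10  6 11
 8  0  2  3
 9 15  4  5

Answer:  1  7 13 12
14 10  6 11
 8  0  2  3
 9 15  4  5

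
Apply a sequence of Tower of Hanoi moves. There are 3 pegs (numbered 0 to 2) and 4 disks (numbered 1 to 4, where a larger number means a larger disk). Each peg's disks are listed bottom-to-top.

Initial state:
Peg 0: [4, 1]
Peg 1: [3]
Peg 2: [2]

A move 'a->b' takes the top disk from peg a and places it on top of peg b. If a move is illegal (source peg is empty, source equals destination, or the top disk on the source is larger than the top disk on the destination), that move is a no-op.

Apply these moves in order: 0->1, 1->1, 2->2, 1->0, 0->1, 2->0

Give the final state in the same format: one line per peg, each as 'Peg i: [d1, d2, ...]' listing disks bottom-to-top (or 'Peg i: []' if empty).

After move 1 (0->1):
Peg 0: [4]
Peg 1: [3, 1]
Peg 2: [2]

After move 2 (1->1):
Peg 0: [4]
Peg 1: [3, 1]
Peg 2: [2]

After move 3 (2->2):
Peg 0: [4]
Peg 1: [3, 1]
Peg 2: [2]

After move 4 (1->0):
Peg 0: [4, 1]
Peg 1: [3]
Peg 2: [2]

After move 5 (0->1):
Peg 0: [4]
Peg 1: [3, 1]
Peg 2: [2]

After move 6 (2->0):
Peg 0: [4, 2]
Peg 1: [3, 1]
Peg 2: []

Answer: Peg 0: [4, 2]
Peg 1: [3, 1]
Peg 2: []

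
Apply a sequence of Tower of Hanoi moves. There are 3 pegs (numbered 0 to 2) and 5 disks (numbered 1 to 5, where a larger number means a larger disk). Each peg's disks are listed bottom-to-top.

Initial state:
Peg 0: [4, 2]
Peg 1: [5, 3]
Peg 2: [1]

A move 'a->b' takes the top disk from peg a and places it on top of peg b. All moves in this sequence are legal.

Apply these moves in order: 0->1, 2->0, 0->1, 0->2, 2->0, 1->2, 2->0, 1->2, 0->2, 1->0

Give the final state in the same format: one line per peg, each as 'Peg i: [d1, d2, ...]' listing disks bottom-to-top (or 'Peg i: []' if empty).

After move 1 (0->1):
Peg 0: [4]
Peg 1: [5, 3, 2]
Peg 2: [1]

After move 2 (2->0):
Peg 0: [4, 1]
Peg 1: [5, 3, 2]
Peg 2: []

After move 3 (0->1):
Peg 0: [4]
Peg 1: [5, 3, 2, 1]
Peg 2: []

After move 4 (0->2):
Peg 0: []
Peg 1: [5, 3, 2, 1]
Peg 2: [4]

After move 5 (2->0):
Peg 0: [4]
Peg 1: [5, 3, 2, 1]
Peg 2: []

After move 6 (1->2):
Peg 0: [4]
Peg 1: [5, 3, 2]
Peg 2: [1]

After move 7 (2->0):
Peg 0: [4, 1]
Peg 1: [5, 3, 2]
Peg 2: []

After move 8 (1->2):
Peg 0: [4, 1]
Peg 1: [5, 3]
Peg 2: [2]

After move 9 (0->2):
Peg 0: [4]
Peg 1: [5, 3]
Peg 2: [2, 1]

After move 10 (1->0):
Peg 0: [4, 3]
Peg 1: [5]
Peg 2: [2, 1]

Answer: Peg 0: [4, 3]
Peg 1: [5]
Peg 2: [2, 1]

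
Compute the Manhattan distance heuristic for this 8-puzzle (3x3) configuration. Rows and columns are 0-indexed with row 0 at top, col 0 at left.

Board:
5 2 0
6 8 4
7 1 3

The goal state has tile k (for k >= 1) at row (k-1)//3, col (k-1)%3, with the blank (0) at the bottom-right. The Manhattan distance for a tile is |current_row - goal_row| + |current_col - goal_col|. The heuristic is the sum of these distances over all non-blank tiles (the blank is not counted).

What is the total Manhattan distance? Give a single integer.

Answer: 12

Derivation:
Tile 5: at (0,0), goal (1,1), distance |0-1|+|0-1| = 2
Tile 2: at (0,1), goal (0,1), distance |0-0|+|1-1| = 0
Tile 6: at (1,0), goal (1,2), distance |1-1|+|0-2| = 2
Tile 8: at (1,1), goal (2,1), distance |1-2|+|1-1| = 1
Tile 4: at (1,2), goal (1,0), distance |1-1|+|2-0| = 2
Tile 7: at (2,0), goal (2,0), distance |2-2|+|0-0| = 0
Tile 1: at (2,1), goal (0,0), distance |2-0|+|1-0| = 3
Tile 3: at (2,2), goal (0,2), distance |2-0|+|2-2| = 2
Sum: 2 + 0 + 2 + 1 + 2 + 0 + 3 + 2 = 12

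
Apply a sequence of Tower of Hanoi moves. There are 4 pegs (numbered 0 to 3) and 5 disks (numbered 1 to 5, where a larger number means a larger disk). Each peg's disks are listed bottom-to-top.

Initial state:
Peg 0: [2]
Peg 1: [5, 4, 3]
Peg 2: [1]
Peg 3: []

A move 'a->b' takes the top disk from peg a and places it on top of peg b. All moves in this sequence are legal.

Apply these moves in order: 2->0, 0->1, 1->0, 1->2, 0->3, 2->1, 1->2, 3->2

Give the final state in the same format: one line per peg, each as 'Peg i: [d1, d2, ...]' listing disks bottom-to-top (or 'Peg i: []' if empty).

Answer: Peg 0: [2]
Peg 1: [5, 4]
Peg 2: [3, 1]
Peg 3: []

Derivation:
After move 1 (2->0):
Peg 0: [2, 1]
Peg 1: [5, 4, 3]
Peg 2: []
Peg 3: []

After move 2 (0->1):
Peg 0: [2]
Peg 1: [5, 4, 3, 1]
Peg 2: []
Peg 3: []

After move 3 (1->0):
Peg 0: [2, 1]
Peg 1: [5, 4, 3]
Peg 2: []
Peg 3: []

After move 4 (1->2):
Peg 0: [2, 1]
Peg 1: [5, 4]
Peg 2: [3]
Peg 3: []

After move 5 (0->3):
Peg 0: [2]
Peg 1: [5, 4]
Peg 2: [3]
Peg 3: [1]

After move 6 (2->1):
Peg 0: [2]
Peg 1: [5, 4, 3]
Peg 2: []
Peg 3: [1]

After move 7 (1->2):
Peg 0: [2]
Peg 1: [5, 4]
Peg 2: [3]
Peg 3: [1]

After move 8 (3->2):
Peg 0: [2]
Peg 1: [5, 4]
Peg 2: [3, 1]
Peg 3: []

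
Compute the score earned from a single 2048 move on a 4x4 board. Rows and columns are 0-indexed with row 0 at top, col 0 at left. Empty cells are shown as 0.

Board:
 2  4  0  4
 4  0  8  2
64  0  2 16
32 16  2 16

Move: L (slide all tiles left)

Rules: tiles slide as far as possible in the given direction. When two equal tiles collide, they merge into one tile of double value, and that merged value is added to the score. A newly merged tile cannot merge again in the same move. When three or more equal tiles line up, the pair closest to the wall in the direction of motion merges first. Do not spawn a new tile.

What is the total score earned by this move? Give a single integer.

Answer: 8

Derivation:
Slide left:
row 0: [2, 4, 0, 4] -> [2, 8, 0, 0]  score +8 (running 8)
row 1: [4, 0, 8, 2] -> [4, 8, 2, 0]  score +0 (running 8)
row 2: [64, 0, 2, 16] -> [64, 2, 16, 0]  score +0 (running 8)
row 3: [32, 16, 2, 16] -> [32, 16, 2, 16]  score +0 (running 8)
Board after move:
 2  8  0  0
 4  8  2  0
64  2 16  0
32 16  2 16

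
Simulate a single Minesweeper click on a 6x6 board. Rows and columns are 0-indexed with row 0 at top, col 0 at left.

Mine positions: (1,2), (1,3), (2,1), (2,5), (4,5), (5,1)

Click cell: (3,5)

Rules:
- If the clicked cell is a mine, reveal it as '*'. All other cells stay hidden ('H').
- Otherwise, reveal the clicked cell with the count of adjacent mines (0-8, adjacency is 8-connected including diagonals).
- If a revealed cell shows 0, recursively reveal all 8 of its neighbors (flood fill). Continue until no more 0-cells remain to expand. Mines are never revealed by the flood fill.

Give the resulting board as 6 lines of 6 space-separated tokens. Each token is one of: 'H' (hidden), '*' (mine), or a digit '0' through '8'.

H H H H H H
H H H H H H
H H H H H H
H H H H H 2
H H H H H H
H H H H H H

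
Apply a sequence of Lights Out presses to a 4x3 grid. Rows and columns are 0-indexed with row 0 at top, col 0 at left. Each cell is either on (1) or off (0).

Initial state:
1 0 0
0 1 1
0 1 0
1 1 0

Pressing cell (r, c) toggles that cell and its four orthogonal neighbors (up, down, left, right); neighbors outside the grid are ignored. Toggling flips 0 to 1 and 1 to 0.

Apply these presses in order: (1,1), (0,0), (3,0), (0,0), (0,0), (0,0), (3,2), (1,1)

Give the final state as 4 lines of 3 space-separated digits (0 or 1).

Answer: 1 0 0
0 1 1
1 1 1
0 1 1

Derivation:
After press 1 at (1,1):
1 1 0
1 0 0
0 0 0
1 1 0

After press 2 at (0,0):
0 0 0
0 0 0
0 0 0
1 1 0

After press 3 at (3,0):
0 0 0
0 0 0
1 0 0
0 0 0

After press 4 at (0,0):
1 1 0
1 0 0
1 0 0
0 0 0

After press 5 at (0,0):
0 0 0
0 0 0
1 0 0
0 0 0

After press 6 at (0,0):
1 1 0
1 0 0
1 0 0
0 0 0

After press 7 at (3,2):
1 1 0
1 0 0
1 0 1
0 1 1

After press 8 at (1,1):
1 0 0
0 1 1
1 1 1
0 1 1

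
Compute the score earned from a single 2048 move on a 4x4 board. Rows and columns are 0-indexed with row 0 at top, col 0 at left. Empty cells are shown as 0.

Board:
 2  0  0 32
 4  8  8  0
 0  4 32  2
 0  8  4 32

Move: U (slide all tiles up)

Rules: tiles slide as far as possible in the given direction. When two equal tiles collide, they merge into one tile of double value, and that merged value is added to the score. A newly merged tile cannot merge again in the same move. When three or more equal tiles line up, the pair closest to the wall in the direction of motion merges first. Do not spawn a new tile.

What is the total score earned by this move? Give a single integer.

Slide up:
col 0: [2, 4, 0, 0] -> [2, 4, 0, 0]  score +0 (running 0)
col 1: [0, 8, 4, 8] -> [8, 4, 8, 0]  score +0 (running 0)
col 2: [0, 8, 32, 4] -> [8, 32, 4, 0]  score +0 (running 0)
col 3: [32, 0, 2, 32] -> [32, 2, 32, 0]  score +0 (running 0)
Board after move:
 2  8  8 32
 4  4 32  2
 0  8  4 32
 0  0  0  0

Answer: 0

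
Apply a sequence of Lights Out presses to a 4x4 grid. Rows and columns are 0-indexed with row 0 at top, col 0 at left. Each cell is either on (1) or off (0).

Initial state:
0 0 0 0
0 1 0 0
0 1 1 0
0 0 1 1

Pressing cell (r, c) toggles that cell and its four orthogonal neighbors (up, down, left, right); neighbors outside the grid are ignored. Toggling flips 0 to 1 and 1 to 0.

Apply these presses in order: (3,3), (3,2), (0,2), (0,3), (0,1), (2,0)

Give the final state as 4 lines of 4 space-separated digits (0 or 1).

Answer: 1 0 1 0
1 0 1 1
1 0 0 1
1 1 1 1

Derivation:
After press 1 at (3,3):
0 0 0 0
0 1 0 0
0 1 1 1
0 0 0 0

After press 2 at (3,2):
0 0 0 0
0 1 0 0
0 1 0 1
0 1 1 1

After press 3 at (0,2):
0 1 1 1
0 1 1 0
0 1 0 1
0 1 1 1

After press 4 at (0,3):
0 1 0 0
0 1 1 1
0 1 0 1
0 1 1 1

After press 5 at (0,1):
1 0 1 0
0 0 1 1
0 1 0 1
0 1 1 1

After press 6 at (2,0):
1 0 1 0
1 0 1 1
1 0 0 1
1 1 1 1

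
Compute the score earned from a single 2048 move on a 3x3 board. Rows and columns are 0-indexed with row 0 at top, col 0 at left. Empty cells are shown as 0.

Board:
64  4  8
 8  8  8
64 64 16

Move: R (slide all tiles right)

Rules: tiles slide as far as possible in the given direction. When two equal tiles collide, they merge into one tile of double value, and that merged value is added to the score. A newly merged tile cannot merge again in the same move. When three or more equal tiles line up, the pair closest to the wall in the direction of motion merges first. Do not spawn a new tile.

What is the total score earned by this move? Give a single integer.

Slide right:
row 0: [64, 4, 8] -> [64, 4, 8]  score +0 (running 0)
row 1: [8, 8, 8] -> [0, 8, 16]  score +16 (running 16)
row 2: [64, 64, 16] -> [0, 128, 16]  score +128 (running 144)
Board after move:
 64   4   8
  0   8  16
  0 128  16

Answer: 144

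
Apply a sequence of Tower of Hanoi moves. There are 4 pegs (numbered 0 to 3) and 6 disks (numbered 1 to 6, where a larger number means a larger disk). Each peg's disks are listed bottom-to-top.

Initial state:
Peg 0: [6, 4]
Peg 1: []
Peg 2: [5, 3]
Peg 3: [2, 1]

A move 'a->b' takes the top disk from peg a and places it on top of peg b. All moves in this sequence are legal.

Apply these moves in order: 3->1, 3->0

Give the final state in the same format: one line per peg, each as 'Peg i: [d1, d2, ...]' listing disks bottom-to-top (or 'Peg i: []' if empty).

After move 1 (3->1):
Peg 0: [6, 4]
Peg 1: [1]
Peg 2: [5, 3]
Peg 3: [2]

After move 2 (3->0):
Peg 0: [6, 4, 2]
Peg 1: [1]
Peg 2: [5, 3]
Peg 3: []

Answer: Peg 0: [6, 4, 2]
Peg 1: [1]
Peg 2: [5, 3]
Peg 3: []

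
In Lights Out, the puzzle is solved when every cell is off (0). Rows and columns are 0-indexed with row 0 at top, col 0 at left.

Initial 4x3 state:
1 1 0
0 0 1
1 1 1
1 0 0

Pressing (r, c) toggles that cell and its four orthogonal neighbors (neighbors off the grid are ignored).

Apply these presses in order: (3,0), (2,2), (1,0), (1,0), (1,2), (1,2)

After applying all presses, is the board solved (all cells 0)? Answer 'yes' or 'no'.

After press 1 at (3,0):
1 1 0
0 0 1
0 1 1
0 1 0

After press 2 at (2,2):
1 1 0
0 0 0
0 0 0
0 1 1

After press 3 at (1,0):
0 1 0
1 1 0
1 0 0
0 1 1

After press 4 at (1,0):
1 1 0
0 0 0
0 0 0
0 1 1

After press 5 at (1,2):
1 1 1
0 1 1
0 0 1
0 1 1

After press 6 at (1,2):
1 1 0
0 0 0
0 0 0
0 1 1

Lights still on: 4

Answer: no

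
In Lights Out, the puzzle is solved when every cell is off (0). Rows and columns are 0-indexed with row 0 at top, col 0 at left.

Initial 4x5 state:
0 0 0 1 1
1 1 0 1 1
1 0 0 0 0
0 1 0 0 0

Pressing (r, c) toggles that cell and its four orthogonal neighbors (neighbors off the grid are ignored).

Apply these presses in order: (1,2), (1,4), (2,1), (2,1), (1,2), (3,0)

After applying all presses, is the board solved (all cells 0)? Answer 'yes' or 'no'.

After press 1 at (1,2):
0 0 1 1 1
1 0 1 0 1
1 0 1 0 0
0 1 0 0 0

After press 2 at (1,4):
0 0 1 1 0
1 0 1 1 0
1 0 1 0 1
0 1 0 0 0

After press 3 at (2,1):
0 0 1 1 0
1 1 1 1 0
0 1 0 0 1
0 0 0 0 0

After press 4 at (2,1):
0 0 1 1 0
1 0 1 1 0
1 0 1 0 1
0 1 0 0 0

After press 5 at (1,2):
0 0 0 1 0
1 1 0 0 0
1 0 0 0 1
0 1 0 0 0

After press 6 at (3,0):
0 0 0 1 0
1 1 0 0 0
0 0 0 0 1
1 0 0 0 0

Lights still on: 5

Answer: no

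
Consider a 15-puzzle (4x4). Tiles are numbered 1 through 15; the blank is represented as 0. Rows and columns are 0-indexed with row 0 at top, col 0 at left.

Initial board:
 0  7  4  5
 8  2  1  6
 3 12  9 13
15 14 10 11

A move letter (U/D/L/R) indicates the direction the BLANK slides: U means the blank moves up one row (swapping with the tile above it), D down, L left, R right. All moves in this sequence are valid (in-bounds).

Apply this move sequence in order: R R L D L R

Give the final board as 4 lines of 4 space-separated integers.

After move 1 (R):
 7  0  4  5
 8  2  1  6
 3 12  9 13
15 14 10 11

After move 2 (R):
 7  4  0  5
 8  2  1  6
 3 12  9 13
15 14 10 11

After move 3 (L):
 7  0  4  5
 8  2  1  6
 3 12  9 13
15 14 10 11

After move 4 (D):
 7  2  4  5
 8  0  1  6
 3 12  9 13
15 14 10 11

After move 5 (L):
 7  2  4  5
 0  8  1  6
 3 12  9 13
15 14 10 11

After move 6 (R):
 7  2  4  5
 8  0  1  6
 3 12  9 13
15 14 10 11

Answer:  7  2  4  5
 8  0  1  6
 3 12  9 13
15 14 10 11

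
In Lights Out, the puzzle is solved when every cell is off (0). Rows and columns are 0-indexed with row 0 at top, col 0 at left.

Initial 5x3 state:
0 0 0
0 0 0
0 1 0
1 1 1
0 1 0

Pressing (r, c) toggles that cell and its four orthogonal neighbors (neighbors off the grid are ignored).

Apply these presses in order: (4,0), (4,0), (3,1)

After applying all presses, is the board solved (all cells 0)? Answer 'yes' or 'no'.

After press 1 at (4,0):
0 0 0
0 0 0
0 1 0
0 1 1
1 0 0

After press 2 at (4,0):
0 0 0
0 0 0
0 1 0
1 1 1
0 1 0

After press 3 at (3,1):
0 0 0
0 0 0
0 0 0
0 0 0
0 0 0

Lights still on: 0

Answer: yes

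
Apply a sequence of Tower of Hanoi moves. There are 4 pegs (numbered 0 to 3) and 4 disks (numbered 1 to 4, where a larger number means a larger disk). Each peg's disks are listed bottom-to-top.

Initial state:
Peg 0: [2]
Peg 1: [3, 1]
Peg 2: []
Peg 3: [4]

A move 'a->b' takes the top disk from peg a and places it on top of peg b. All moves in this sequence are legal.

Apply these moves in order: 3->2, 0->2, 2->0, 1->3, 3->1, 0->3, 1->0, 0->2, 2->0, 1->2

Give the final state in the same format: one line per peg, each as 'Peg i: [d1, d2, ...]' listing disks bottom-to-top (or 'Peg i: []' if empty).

After move 1 (3->2):
Peg 0: [2]
Peg 1: [3, 1]
Peg 2: [4]
Peg 3: []

After move 2 (0->2):
Peg 0: []
Peg 1: [3, 1]
Peg 2: [4, 2]
Peg 3: []

After move 3 (2->0):
Peg 0: [2]
Peg 1: [3, 1]
Peg 2: [4]
Peg 3: []

After move 4 (1->3):
Peg 0: [2]
Peg 1: [3]
Peg 2: [4]
Peg 3: [1]

After move 5 (3->1):
Peg 0: [2]
Peg 1: [3, 1]
Peg 2: [4]
Peg 3: []

After move 6 (0->3):
Peg 0: []
Peg 1: [3, 1]
Peg 2: [4]
Peg 3: [2]

After move 7 (1->0):
Peg 0: [1]
Peg 1: [3]
Peg 2: [4]
Peg 3: [2]

After move 8 (0->2):
Peg 0: []
Peg 1: [3]
Peg 2: [4, 1]
Peg 3: [2]

After move 9 (2->0):
Peg 0: [1]
Peg 1: [3]
Peg 2: [4]
Peg 3: [2]

After move 10 (1->2):
Peg 0: [1]
Peg 1: []
Peg 2: [4, 3]
Peg 3: [2]

Answer: Peg 0: [1]
Peg 1: []
Peg 2: [4, 3]
Peg 3: [2]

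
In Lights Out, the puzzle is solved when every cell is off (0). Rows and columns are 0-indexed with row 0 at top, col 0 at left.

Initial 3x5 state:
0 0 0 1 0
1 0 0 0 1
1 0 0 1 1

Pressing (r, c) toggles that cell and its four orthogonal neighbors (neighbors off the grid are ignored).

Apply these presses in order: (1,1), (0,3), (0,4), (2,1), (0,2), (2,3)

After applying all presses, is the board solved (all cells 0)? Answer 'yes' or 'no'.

After press 1 at (1,1):
0 1 0 1 0
0 1 1 0 1
1 1 0 1 1

After press 2 at (0,3):
0 1 1 0 1
0 1 1 1 1
1 1 0 1 1

After press 3 at (0,4):
0 1 1 1 0
0 1 1 1 0
1 1 0 1 1

After press 4 at (2,1):
0 1 1 1 0
0 0 1 1 0
0 0 1 1 1

After press 5 at (0,2):
0 0 0 0 0
0 0 0 1 0
0 0 1 1 1

After press 6 at (2,3):
0 0 0 0 0
0 0 0 0 0
0 0 0 0 0

Lights still on: 0

Answer: yes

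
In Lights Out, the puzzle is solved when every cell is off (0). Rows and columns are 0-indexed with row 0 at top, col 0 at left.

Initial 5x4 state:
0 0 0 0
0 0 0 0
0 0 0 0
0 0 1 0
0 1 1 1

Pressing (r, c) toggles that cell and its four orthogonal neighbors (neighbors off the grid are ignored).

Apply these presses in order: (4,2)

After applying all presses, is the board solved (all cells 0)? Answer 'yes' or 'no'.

Answer: yes

Derivation:
After press 1 at (4,2):
0 0 0 0
0 0 0 0
0 0 0 0
0 0 0 0
0 0 0 0

Lights still on: 0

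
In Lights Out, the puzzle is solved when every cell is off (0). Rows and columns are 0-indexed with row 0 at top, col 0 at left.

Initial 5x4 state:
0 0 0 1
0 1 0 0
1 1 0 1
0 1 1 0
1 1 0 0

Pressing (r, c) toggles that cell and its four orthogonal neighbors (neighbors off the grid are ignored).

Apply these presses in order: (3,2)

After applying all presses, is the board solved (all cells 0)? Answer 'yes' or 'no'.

Answer: no

Derivation:
After press 1 at (3,2):
0 0 0 1
0 1 0 0
1 1 1 1
0 0 0 1
1 1 1 0

Lights still on: 10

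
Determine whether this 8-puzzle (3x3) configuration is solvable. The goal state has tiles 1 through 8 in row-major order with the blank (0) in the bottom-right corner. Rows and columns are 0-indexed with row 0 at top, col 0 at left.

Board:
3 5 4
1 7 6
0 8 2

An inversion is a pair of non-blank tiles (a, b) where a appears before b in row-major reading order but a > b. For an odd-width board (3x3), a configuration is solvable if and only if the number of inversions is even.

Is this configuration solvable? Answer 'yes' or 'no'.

Inversions (pairs i<j in row-major order where tile[i] > tile[j] > 0): 11
11 is odd, so the puzzle is not solvable.

Answer: no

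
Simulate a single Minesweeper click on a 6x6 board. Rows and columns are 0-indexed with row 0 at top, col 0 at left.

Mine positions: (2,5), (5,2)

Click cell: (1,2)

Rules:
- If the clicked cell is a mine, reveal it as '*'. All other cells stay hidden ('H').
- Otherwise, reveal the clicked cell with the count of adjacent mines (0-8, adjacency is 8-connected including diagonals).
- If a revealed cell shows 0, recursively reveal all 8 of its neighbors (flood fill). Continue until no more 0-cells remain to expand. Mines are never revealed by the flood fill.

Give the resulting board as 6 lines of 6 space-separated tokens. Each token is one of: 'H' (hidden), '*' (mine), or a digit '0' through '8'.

0 0 0 0 0 0
0 0 0 0 1 1
0 0 0 0 1 H
0 0 0 0 1 1
0 1 1 1 0 0
0 1 H 1 0 0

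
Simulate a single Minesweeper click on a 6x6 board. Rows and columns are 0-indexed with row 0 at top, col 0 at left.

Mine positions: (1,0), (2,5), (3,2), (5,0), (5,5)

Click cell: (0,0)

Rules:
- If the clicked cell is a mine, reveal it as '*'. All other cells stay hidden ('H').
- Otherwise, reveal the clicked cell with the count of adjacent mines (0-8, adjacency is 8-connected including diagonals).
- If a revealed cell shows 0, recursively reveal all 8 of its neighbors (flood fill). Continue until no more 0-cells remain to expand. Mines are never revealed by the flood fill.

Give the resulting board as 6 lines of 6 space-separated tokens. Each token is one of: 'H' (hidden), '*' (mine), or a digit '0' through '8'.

1 H H H H H
H H H H H H
H H H H H H
H H H H H H
H H H H H H
H H H H H H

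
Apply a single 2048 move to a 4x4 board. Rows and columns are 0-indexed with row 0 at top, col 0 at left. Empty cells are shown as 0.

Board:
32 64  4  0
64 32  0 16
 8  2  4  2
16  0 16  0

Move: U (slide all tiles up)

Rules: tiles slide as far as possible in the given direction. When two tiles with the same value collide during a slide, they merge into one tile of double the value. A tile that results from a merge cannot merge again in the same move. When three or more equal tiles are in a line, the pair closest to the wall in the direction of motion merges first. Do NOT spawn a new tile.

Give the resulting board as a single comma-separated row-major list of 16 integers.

Answer: 32, 64, 8, 16, 64, 32, 16, 2, 8, 2, 0, 0, 16, 0, 0, 0

Derivation:
Slide up:
col 0: [32, 64, 8, 16] -> [32, 64, 8, 16]
col 1: [64, 32, 2, 0] -> [64, 32, 2, 0]
col 2: [4, 0, 4, 16] -> [8, 16, 0, 0]
col 3: [0, 16, 2, 0] -> [16, 2, 0, 0]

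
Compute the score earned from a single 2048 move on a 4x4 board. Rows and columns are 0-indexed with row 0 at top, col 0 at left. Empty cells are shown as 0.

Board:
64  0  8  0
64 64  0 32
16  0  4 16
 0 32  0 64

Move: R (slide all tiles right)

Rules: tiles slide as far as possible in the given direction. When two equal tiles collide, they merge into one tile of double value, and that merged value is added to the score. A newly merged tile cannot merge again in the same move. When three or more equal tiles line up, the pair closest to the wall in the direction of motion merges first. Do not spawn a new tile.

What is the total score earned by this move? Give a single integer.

Slide right:
row 0: [64, 0, 8, 0] -> [0, 0, 64, 8]  score +0 (running 0)
row 1: [64, 64, 0, 32] -> [0, 0, 128, 32]  score +128 (running 128)
row 2: [16, 0, 4, 16] -> [0, 16, 4, 16]  score +0 (running 128)
row 3: [0, 32, 0, 64] -> [0, 0, 32, 64]  score +0 (running 128)
Board after move:
  0   0  64   8
  0   0 128  32
  0  16   4  16
  0   0  32  64

Answer: 128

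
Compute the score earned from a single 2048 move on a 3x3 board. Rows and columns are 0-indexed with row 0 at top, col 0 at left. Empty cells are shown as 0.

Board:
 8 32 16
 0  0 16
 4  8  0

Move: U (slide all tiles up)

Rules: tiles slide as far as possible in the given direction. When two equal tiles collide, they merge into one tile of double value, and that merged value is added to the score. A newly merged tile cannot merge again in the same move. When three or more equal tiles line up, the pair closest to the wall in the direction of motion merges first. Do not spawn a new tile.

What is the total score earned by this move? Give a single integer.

Slide up:
col 0: [8, 0, 4] -> [8, 4, 0]  score +0 (running 0)
col 1: [32, 0, 8] -> [32, 8, 0]  score +0 (running 0)
col 2: [16, 16, 0] -> [32, 0, 0]  score +32 (running 32)
Board after move:
 8 32 32
 4  8  0
 0  0  0

Answer: 32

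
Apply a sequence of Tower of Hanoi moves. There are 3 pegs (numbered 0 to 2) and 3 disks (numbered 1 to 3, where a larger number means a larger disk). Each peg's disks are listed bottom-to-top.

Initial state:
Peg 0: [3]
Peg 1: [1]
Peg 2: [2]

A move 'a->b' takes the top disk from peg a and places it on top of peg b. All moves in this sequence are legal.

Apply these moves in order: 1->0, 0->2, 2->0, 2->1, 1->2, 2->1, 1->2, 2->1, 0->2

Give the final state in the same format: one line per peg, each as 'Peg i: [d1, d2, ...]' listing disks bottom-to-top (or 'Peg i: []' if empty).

After move 1 (1->0):
Peg 0: [3, 1]
Peg 1: []
Peg 2: [2]

After move 2 (0->2):
Peg 0: [3]
Peg 1: []
Peg 2: [2, 1]

After move 3 (2->0):
Peg 0: [3, 1]
Peg 1: []
Peg 2: [2]

After move 4 (2->1):
Peg 0: [3, 1]
Peg 1: [2]
Peg 2: []

After move 5 (1->2):
Peg 0: [3, 1]
Peg 1: []
Peg 2: [2]

After move 6 (2->1):
Peg 0: [3, 1]
Peg 1: [2]
Peg 2: []

After move 7 (1->2):
Peg 0: [3, 1]
Peg 1: []
Peg 2: [2]

After move 8 (2->1):
Peg 0: [3, 1]
Peg 1: [2]
Peg 2: []

After move 9 (0->2):
Peg 0: [3]
Peg 1: [2]
Peg 2: [1]

Answer: Peg 0: [3]
Peg 1: [2]
Peg 2: [1]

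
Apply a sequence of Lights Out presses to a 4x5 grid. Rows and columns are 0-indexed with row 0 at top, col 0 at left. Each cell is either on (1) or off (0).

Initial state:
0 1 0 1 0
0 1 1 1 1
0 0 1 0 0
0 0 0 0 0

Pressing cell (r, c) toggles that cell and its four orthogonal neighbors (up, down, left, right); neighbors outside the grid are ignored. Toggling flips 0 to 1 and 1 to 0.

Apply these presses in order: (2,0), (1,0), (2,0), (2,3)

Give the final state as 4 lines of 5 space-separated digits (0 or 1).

After press 1 at (2,0):
0 1 0 1 0
1 1 1 1 1
1 1 1 0 0
1 0 0 0 0

After press 2 at (1,0):
1 1 0 1 0
0 0 1 1 1
0 1 1 0 0
1 0 0 0 0

After press 3 at (2,0):
1 1 0 1 0
1 0 1 1 1
1 0 1 0 0
0 0 0 0 0

After press 4 at (2,3):
1 1 0 1 0
1 0 1 0 1
1 0 0 1 1
0 0 0 1 0

Answer: 1 1 0 1 0
1 0 1 0 1
1 0 0 1 1
0 0 0 1 0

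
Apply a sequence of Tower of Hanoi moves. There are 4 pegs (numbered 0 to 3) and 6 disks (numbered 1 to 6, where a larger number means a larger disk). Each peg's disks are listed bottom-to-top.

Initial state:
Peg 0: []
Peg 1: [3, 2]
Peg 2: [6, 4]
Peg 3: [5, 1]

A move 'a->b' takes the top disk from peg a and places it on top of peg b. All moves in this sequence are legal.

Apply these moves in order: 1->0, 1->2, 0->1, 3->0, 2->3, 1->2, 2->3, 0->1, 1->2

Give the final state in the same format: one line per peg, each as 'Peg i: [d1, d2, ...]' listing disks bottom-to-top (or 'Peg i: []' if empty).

After move 1 (1->0):
Peg 0: [2]
Peg 1: [3]
Peg 2: [6, 4]
Peg 3: [5, 1]

After move 2 (1->2):
Peg 0: [2]
Peg 1: []
Peg 2: [6, 4, 3]
Peg 3: [5, 1]

After move 3 (0->1):
Peg 0: []
Peg 1: [2]
Peg 2: [6, 4, 3]
Peg 3: [5, 1]

After move 4 (3->0):
Peg 0: [1]
Peg 1: [2]
Peg 2: [6, 4, 3]
Peg 3: [5]

After move 5 (2->3):
Peg 0: [1]
Peg 1: [2]
Peg 2: [6, 4]
Peg 3: [5, 3]

After move 6 (1->2):
Peg 0: [1]
Peg 1: []
Peg 2: [6, 4, 2]
Peg 3: [5, 3]

After move 7 (2->3):
Peg 0: [1]
Peg 1: []
Peg 2: [6, 4]
Peg 3: [5, 3, 2]

After move 8 (0->1):
Peg 0: []
Peg 1: [1]
Peg 2: [6, 4]
Peg 3: [5, 3, 2]

After move 9 (1->2):
Peg 0: []
Peg 1: []
Peg 2: [6, 4, 1]
Peg 3: [5, 3, 2]

Answer: Peg 0: []
Peg 1: []
Peg 2: [6, 4, 1]
Peg 3: [5, 3, 2]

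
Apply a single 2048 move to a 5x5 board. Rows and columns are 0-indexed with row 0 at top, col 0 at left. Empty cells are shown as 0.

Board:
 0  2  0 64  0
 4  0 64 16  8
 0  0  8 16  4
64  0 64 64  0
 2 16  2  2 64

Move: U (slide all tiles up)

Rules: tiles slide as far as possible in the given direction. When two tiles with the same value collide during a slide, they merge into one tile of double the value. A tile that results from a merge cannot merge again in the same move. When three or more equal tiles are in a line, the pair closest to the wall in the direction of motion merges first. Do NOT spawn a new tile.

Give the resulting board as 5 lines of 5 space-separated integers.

Slide up:
col 0: [0, 4, 0, 64, 2] -> [4, 64, 2, 0, 0]
col 1: [2, 0, 0, 0, 16] -> [2, 16, 0, 0, 0]
col 2: [0, 64, 8, 64, 2] -> [64, 8, 64, 2, 0]
col 3: [64, 16, 16, 64, 2] -> [64, 32, 64, 2, 0]
col 4: [0, 8, 4, 0, 64] -> [8, 4, 64, 0, 0]

Answer:  4  2 64 64  8
64 16  8 32  4
 2  0 64 64 64
 0  0  2  2  0
 0  0  0  0  0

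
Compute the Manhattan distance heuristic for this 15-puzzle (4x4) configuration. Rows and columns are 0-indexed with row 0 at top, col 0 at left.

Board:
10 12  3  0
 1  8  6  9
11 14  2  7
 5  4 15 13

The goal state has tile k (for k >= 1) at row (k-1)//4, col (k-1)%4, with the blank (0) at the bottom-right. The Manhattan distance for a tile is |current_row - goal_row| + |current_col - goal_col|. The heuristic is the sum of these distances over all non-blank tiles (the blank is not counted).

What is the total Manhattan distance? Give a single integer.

Tile 10: at (0,0), goal (2,1), distance |0-2|+|0-1| = 3
Tile 12: at (0,1), goal (2,3), distance |0-2|+|1-3| = 4
Tile 3: at (0,2), goal (0,2), distance |0-0|+|2-2| = 0
Tile 1: at (1,0), goal (0,0), distance |1-0|+|0-0| = 1
Tile 8: at (1,1), goal (1,3), distance |1-1|+|1-3| = 2
Tile 6: at (1,2), goal (1,1), distance |1-1|+|2-1| = 1
Tile 9: at (1,3), goal (2,0), distance |1-2|+|3-0| = 4
Tile 11: at (2,0), goal (2,2), distance |2-2|+|0-2| = 2
Tile 14: at (2,1), goal (3,1), distance |2-3|+|1-1| = 1
Tile 2: at (2,2), goal (0,1), distance |2-0|+|2-1| = 3
Tile 7: at (2,3), goal (1,2), distance |2-1|+|3-2| = 2
Tile 5: at (3,0), goal (1,0), distance |3-1|+|0-0| = 2
Tile 4: at (3,1), goal (0,3), distance |3-0|+|1-3| = 5
Tile 15: at (3,2), goal (3,2), distance |3-3|+|2-2| = 0
Tile 13: at (3,3), goal (3,0), distance |3-3|+|3-0| = 3
Sum: 3 + 4 + 0 + 1 + 2 + 1 + 4 + 2 + 1 + 3 + 2 + 2 + 5 + 0 + 3 = 33

Answer: 33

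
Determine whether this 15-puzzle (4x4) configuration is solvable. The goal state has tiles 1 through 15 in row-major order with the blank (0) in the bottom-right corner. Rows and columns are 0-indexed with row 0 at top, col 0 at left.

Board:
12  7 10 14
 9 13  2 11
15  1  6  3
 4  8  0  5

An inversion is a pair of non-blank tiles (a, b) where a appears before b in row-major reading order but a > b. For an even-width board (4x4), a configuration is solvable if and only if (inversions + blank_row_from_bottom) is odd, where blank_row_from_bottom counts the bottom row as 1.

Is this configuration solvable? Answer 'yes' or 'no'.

Answer: no

Derivation:
Inversions: 67
Blank is in row 3 (0-indexed from top), which is row 1 counting from the bottom (bottom = 1).
67 + 1 = 68, which is even, so the puzzle is not solvable.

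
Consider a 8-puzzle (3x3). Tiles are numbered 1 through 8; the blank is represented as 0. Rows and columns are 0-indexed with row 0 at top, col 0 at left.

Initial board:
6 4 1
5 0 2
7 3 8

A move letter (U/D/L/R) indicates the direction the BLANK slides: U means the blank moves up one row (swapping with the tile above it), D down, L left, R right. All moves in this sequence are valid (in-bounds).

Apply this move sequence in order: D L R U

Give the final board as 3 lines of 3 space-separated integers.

After move 1 (D):
6 4 1
5 3 2
7 0 8

After move 2 (L):
6 4 1
5 3 2
0 7 8

After move 3 (R):
6 4 1
5 3 2
7 0 8

After move 4 (U):
6 4 1
5 0 2
7 3 8

Answer: 6 4 1
5 0 2
7 3 8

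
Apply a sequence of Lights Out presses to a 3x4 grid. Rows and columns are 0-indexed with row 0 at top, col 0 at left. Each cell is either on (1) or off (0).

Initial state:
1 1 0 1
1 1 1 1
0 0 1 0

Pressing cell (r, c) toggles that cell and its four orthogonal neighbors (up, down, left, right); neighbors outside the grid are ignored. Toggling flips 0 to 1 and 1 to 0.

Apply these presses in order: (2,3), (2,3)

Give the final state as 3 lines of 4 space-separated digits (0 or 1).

Answer: 1 1 0 1
1 1 1 1
0 0 1 0

Derivation:
After press 1 at (2,3):
1 1 0 1
1 1 1 0
0 0 0 1

After press 2 at (2,3):
1 1 0 1
1 1 1 1
0 0 1 0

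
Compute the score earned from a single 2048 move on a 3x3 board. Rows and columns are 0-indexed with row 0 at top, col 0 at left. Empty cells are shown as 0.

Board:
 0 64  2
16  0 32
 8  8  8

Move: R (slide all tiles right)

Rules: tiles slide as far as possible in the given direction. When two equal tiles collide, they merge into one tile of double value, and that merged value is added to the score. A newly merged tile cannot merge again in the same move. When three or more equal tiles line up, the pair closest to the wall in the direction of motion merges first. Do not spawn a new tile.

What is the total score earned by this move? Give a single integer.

Answer: 16

Derivation:
Slide right:
row 0: [0, 64, 2] -> [0, 64, 2]  score +0 (running 0)
row 1: [16, 0, 32] -> [0, 16, 32]  score +0 (running 0)
row 2: [8, 8, 8] -> [0, 8, 16]  score +16 (running 16)
Board after move:
 0 64  2
 0 16 32
 0  8 16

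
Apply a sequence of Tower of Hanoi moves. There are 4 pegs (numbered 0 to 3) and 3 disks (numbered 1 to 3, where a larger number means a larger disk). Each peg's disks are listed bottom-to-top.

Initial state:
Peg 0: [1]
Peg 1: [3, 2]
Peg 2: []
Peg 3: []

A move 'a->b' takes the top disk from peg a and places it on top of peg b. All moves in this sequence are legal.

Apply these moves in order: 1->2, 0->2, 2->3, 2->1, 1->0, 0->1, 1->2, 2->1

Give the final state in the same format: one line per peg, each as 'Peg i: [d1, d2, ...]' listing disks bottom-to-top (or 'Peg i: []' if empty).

Answer: Peg 0: []
Peg 1: [3, 2]
Peg 2: []
Peg 3: [1]

Derivation:
After move 1 (1->2):
Peg 0: [1]
Peg 1: [3]
Peg 2: [2]
Peg 3: []

After move 2 (0->2):
Peg 0: []
Peg 1: [3]
Peg 2: [2, 1]
Peg 3: []

After move 3 (2->3):
Peg 0: []
Peg 1: [3]
Peg 2: [2]
Peg 3: [1]

After move 4 (2->1):
Peg 0: []
Peg 1: [3, 2]
Peg 2: []
Peg 3: [1]

After move 5 (1->0):
Peg 0: [2]
Peg 1: [3]
Peg 2: []
Peg 3: [1]

After move 6 (0->1):
Peg 0: []
Peg 1: [3, 2]
Peg 2: []
Peg 3: [1]

After move 7 (1->2):
Peg 0: []
Peg 1: [3]
Peg 2: [2]
Peg 3: [1]

After move 8 (2->1):
Peg 0: []
Peg 1: [3, 2]
Peg 2: []
Peg 3: [1]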